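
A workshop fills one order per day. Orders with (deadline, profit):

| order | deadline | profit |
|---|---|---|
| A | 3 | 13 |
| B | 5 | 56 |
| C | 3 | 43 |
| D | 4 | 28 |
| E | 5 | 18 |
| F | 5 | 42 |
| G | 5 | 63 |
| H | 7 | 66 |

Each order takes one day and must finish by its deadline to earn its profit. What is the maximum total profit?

298

Profit order: H=66 G=63 B=56 C=43 F=42 D=28 E=18 A=13
Assign: H→slot 7, G→slot 5, B→slot 4, C→slot 3, F→slot 2, D→slot 1, E skipped, A skipped.
Slots: [1:D] [2:F] [3:C] [4:B] [5:G] [7:H]
Profit = 28 + 42 + 43 + 56 + 63 + 66 = 298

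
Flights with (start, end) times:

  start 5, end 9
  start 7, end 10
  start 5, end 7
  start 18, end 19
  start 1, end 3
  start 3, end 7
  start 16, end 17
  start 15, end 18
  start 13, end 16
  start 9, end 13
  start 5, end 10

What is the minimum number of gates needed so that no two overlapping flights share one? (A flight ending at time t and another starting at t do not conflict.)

4

Events (time:±→running): 1:+→1 3:-→0 3:+→1 5:+→2 5:+→3 5:+→4 … peak 4.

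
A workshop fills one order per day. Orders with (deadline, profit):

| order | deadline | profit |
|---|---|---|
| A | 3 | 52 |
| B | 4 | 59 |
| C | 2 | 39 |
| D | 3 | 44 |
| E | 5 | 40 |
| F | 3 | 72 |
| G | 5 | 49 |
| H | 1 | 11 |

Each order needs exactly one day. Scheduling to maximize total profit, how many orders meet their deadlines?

Take jobs in profit order; each goes to the latest open slot no later than its deadline.
Profit order: F=72 B=59 A=52 G=49 D=44 E=40 C=39 H=11
Assign: F→slot 3, B→slot 4, A→slot 2, G→slot 5, D→slot 1, E skipped, C skipped, H skipped.
Slots: [1:D] [2:A] [3:F] [4:B] [5:G]
5 of 8 scheduled.

5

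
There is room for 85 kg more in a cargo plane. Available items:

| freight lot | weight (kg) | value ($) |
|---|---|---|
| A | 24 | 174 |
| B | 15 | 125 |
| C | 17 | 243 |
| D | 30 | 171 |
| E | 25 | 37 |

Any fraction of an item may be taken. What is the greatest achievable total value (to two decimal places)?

707.30

Ratios (sorted): C 14.29, B 8.33, A 7.25, D 5.70, E 1.48
take C (17 @ 243); take B (15 @ 125); take A (24 @ 174); take 29/30 of D → 165.30. Capacity used 85/85.
Total value = 707.30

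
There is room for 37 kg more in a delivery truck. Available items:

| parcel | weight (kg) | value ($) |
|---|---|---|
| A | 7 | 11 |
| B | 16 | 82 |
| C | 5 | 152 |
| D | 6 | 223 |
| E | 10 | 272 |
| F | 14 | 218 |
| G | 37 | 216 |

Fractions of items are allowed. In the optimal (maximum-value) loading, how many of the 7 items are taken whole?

4

Order: D (223/6=37.17) > C (152/5=30.40) > E (272/10=27.20) > F (218/14=15.57) > G (216/37=5.84) > B (82/16=5.12) > A (11/7=1.57)
Fill: take D (6 @ 223) → take C (5 @ 152) → take E (10 @ 272) → take F (14 @ 218) → take 2/37 of G → 11.68; 37/37 used.
4 item(s) taken whole; one partial (take 2/37 of G).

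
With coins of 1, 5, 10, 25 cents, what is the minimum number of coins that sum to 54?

Greedy: take as many of the largest coin as possible, then repeat with the remainder.
54 = 2×25 + 4×1
Total coins = 2 + 4 = 6

6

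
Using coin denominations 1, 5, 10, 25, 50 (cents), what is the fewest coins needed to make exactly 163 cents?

7

Greedy: take as many of the largest coin as possible, then repeat with the remainder.
163 = 3×50 + 1×10 + 3×1
Total coins = 3 + 1 + 3 = 7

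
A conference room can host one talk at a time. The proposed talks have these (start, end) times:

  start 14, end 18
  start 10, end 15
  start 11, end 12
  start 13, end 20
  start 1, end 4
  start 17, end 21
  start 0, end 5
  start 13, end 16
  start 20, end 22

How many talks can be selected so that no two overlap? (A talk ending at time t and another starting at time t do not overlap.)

4

Sort by end time and greedily take each interval whose start is ≥ the last chosen end.
By end time: (1,4), (0,5), (11,12), (10,15), (13,16), (14,18), (13,20), (17,21), (20,22).
Pick (1,4); next start ≥ 4 → (11,12); next start ≥ 12 → (13,16); next start ≥ 16 → (17,21).
Selected 4 talks.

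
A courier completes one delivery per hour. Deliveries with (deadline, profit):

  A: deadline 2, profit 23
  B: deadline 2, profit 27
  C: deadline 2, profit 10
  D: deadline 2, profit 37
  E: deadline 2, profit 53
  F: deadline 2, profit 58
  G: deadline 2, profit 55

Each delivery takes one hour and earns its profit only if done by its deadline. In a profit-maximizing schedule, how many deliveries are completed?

Take jobs in profit order; each goes to the latest open slot no later than its deadline.
Profit order: F=58 G=55 E=53 D=37 B=27 A=23 C=10
Assign: F→slot 2, G→slot 1, E skipped, D skipped, B skipped, A skipped, C skipped.
Slots: [1:G] [2:F]
2 of 7 scheduled.

2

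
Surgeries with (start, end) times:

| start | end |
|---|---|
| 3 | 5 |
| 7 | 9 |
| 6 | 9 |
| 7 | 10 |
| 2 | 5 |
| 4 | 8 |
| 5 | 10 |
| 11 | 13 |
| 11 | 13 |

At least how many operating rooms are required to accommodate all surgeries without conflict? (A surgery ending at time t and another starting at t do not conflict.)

The answer is the maximum number of intervals overlapping at any instant.
Events (time:±→running): 2:+→1 3:+→2 4:+→3 5:-→2 5:-→1 5:+→2 6:+→3 7:+→4 7:+→5 … peak 5.

5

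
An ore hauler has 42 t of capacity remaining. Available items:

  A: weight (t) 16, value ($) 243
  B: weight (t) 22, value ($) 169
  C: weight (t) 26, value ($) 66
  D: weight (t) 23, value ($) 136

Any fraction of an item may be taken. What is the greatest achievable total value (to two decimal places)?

Greedy by value/weight ratio, highest first.
Order: A (243/16=15.19) > B (169/22=7.68) > D (136/23=5.91) > C (66/26=2.54)
Fill: take A (16 @ 243) → take B (22 @ 169) → take 4/23 of D → 23.65; 42/42 used.
Total value = 435.65

435.65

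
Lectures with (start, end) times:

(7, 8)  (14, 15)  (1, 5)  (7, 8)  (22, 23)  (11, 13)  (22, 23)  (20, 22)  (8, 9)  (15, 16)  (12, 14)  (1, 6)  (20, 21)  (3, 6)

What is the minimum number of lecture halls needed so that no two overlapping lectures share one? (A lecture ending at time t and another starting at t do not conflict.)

starts: [1, 1, 3, 7, 7, 8, 11, 12, 14, 15, 20, 20, 22, 22]
ends:   [5, 6, 6, 8, 8, 9, 13, 14, 15, 16, 21, 22, 23, 23]
s1→1 s1→2 s3→3  — peak 3.

3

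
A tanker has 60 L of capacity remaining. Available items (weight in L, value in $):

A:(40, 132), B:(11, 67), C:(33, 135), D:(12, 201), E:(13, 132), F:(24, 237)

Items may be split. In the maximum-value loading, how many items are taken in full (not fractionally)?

4

Greedy by value/weight ratio, highest first.
Order: D (201/12=16.75) > E (132/13=10.15) > F (237/24=9.88) > B (67/11=6.09) > C (135/33=4.09) > A (132/40=3.30)
Fill: take D (12 @ 201) → take E (13 @ 132) → take F (24 @ 237) → take B (11 @ 67); 60/60 used.
4 item(s) taken whole.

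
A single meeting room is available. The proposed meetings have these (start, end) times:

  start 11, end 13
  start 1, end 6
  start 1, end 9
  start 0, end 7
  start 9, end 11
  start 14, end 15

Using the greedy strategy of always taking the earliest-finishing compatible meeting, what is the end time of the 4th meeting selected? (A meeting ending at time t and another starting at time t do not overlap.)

By end time: (1,6), (0,7), (1,9), (9,11), (11,13), (14,15).
Pick (1,6); next start ≥ 6 → (9,11); next start ≥ 11 → (11,13); next start ≥ 13 → (14,15).
Selected: (1,6) (9,11) (11,13) (14,15)

15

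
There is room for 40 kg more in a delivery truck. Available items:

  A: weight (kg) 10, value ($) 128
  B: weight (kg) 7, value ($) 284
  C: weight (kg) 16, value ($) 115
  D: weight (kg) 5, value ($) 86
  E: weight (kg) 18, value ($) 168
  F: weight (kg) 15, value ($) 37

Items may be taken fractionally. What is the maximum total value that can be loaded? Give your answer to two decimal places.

666.00

Sort by value per unit weight and fill in that order.
Ratios (sorted): B 40.57, D 17.20, A 12.80, E 9.33, C 7.19, F 2.47
take B (7 @ 284); take D (5 @ 86); take A (10 @ 128); take E (18 @ 168). Capacity used 40/40.
Total value = 666.00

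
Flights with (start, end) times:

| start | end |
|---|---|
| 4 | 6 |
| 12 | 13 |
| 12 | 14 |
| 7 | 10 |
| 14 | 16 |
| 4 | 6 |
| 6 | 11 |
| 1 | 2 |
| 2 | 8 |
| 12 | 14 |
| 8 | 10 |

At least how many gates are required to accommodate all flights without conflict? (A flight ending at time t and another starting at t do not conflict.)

The answer is the maximum number of intervals overlapping at any instant.
Events (time:±→running): 1:+→1 2:-→0 2:+→1 4:+→2 4:+→3 … peak 3.

3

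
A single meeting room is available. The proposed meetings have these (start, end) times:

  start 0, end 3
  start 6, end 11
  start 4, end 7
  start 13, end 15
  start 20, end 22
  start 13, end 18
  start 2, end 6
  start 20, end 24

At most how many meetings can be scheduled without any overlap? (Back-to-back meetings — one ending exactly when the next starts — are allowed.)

4

Sort by end time and greedily take each interval whose start is ≥ the last chosen end.
By end time: (0,3), (2,6), (4,7), (6,11), (13,15), (13,18), (20,22), (20,24).
Pick (0,3); next start ≥ 3 → (4,7); next start ≥ 7 → (13,15); next start ≥ 15 → (20,22).
Selected 4 meetings.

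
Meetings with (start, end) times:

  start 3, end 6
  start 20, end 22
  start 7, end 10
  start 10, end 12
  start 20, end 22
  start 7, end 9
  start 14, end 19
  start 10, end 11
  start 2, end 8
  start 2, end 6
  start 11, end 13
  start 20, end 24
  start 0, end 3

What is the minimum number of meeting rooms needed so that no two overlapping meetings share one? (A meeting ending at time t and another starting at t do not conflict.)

3

The answer is the maximum number of intervals overlapping at any instant.
Events (time:±→running): 0:+→1 2:+→2 2:+→3 … peak 3.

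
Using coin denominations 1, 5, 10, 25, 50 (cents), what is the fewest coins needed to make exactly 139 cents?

139 = 2×50 + 1×25 + 1×10 + 4×1
Total coins = 2 + 1 + 1 + 4 = 8

8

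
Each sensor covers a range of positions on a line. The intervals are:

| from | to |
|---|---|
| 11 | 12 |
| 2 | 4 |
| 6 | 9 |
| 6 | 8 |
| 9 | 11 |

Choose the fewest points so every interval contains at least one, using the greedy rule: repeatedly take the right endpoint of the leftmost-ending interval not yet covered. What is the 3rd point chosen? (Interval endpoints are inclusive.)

Process intervals by earliest right end; each time one isn't hit yet, stab at its right endpoint.
By right end: [2,4]  [6,8]  [6,9]  [9,11]  [11,12]
[2,4] uncovered → point at 4; [6,8] uncovered → point at 8; [9,11] uncovered → point at 11.
Points: 4, 8, 11 (3 total).

11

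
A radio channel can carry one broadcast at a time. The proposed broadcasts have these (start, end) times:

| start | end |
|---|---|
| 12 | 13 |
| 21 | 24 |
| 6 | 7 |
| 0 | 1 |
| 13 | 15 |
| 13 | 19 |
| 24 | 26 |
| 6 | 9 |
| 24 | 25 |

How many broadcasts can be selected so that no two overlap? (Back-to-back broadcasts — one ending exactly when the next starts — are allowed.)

Sorted by end: (0,1)  (6,7)  (6,9)  (12,13)  (13,15)  (13,19)  (21,24)  (24,25)  (24,26)
take (0,1); take (6,7); take (12,13); take (13,15); take (21,24); take (24,25); skip (24,26).
Selected 6 broadcasts.

6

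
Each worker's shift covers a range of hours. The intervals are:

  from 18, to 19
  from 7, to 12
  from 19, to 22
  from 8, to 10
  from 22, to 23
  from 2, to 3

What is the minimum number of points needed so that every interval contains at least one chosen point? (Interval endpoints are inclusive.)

4

Sorted: [2,3] [8,10] [7,12] [18,19] [19,22] [22,23]
{[2,3]} hit by 3; {[8,10],[7,12]} hit by 10; {[18,19],[19,22]} hit by 19; {[22,23]} hit by 23.
Points: 3, 10, 19, 23 (4 total).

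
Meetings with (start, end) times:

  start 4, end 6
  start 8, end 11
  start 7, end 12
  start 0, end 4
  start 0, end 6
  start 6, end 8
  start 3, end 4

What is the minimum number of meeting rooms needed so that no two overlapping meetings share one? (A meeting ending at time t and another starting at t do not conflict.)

3

Events (time:±→running): 0:+→1 0:+→2 3:+→3 … peak 3.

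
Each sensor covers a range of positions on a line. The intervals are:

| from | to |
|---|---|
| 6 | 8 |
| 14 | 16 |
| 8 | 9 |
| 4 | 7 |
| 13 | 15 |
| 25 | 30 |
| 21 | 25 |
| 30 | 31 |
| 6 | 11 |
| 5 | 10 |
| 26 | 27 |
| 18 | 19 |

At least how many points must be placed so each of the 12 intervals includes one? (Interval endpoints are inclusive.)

7

Process intervals by earliest right end; each time one isn't hit yet, stab at its right endpoint.
Sorted: [4,7] [6,8] [8,9] [5,10] [6,11] [13,15] [14,16] [18,19] [21,25] [26,27] [25,30] [30,31]
{[4,7],[6,8]} hit by 7; {[8,9],[5,10],[6,11]} hit by 9; {[13,15],[14,16]} hit by 15; {[18,19]} hit by 19; {[21,25]} hit by 25; {[26,27],[25,30]} hit by 27; {[30,31]} hit by 31.
Points: 7, 9, 15, 19, 25, 27, 31 (7 total).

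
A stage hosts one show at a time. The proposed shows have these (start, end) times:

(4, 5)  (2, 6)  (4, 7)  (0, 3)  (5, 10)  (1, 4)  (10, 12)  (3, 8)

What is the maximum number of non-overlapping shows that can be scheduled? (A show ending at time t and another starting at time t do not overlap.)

4

Greedy by earliest finish: after sorting by end time, pick each interval compatible with the last pick.
By end time: (0,3), (1,4), (4,5), (2,6), (4,7), (3,8), (5,10), (10,12).
Pick (0,3); next start ≥ 3 → (4,5); next start ≥ 5 → (5,10); next start ≥ 10 → (10,12).
Selected 4 shows.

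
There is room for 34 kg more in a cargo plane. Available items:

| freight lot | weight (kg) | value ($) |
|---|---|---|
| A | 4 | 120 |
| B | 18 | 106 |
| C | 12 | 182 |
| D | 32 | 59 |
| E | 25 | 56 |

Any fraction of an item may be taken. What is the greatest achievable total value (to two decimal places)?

Ratios (sorted): A 30.00, C 15.17, B 5.89, E 2.24, D 1.84
take A (4 @ 120); take C (12 @ 182); take B (18 @ 106). Capacity used 34/34.
Total value = 408.00

408.00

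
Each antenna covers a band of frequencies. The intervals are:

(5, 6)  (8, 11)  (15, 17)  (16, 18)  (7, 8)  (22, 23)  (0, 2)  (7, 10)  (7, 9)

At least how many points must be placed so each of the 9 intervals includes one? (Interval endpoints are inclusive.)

5

Process intervals by earliest right end; each time one isn't hit yet, stab at its right endpoint.
By right end: [0,2]  [5,6]  [7,8]  [7,9]  [7,10]  [8,11]  [15,17]  [16,18]  [22,23]
[0,2] uncovered → point at 2; [5,6] uncovered → point at 6; [7,8] uncovered → point at 8; [15,17] uncovered → point at 17; [22,23] uncovered → point at 23.
Points: 2, 6, 8, 17, 23 (5 total).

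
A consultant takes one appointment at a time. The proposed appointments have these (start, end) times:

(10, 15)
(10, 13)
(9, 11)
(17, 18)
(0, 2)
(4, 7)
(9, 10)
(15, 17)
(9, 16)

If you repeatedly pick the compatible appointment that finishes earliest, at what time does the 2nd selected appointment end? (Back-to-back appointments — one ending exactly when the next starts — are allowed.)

7

Sort by end time and greedily take each interval whose start is ≥ the last chosen end.
By end time: (0,2), (4,7), (9,10), (9,11), (10,13), (10,15), (9,16), (15,17), (17,18).
Pick (0,2); next start ≥ 2 → (4,7); next start ≥ 7 → (9,10); next start ≥ 10 → (10,13); next start ≥ 13 → (15,17); next start ≥ 17 → (17,18).
Selected: (0,2) (4,7) (9,10) (10,13) (15,17) (17,18)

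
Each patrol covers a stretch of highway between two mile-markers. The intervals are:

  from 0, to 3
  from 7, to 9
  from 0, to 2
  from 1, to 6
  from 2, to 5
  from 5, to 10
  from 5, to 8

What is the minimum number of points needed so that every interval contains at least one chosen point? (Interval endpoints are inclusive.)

Sort by right endpoint; whenever an interval is uncovered, place a point at its right end.
Sorted: [0,2] [0,3] [2,5] [1,6] [5,8] [7,9] [5,10]
{[0,2],[0,3],[2,5],[1,6]} hit by 2; {[5,8],[7,9],[5,10]} hit by 8.
Points: 2, 8 (2 total).

2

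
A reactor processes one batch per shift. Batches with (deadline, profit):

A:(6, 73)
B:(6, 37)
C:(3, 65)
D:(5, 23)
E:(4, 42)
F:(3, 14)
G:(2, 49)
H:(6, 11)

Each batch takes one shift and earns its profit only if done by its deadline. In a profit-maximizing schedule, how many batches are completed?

6

Sort by profit descending; place each in the latest free slot ≤ its deadline.
By profit: A(d6,73), C(d3,65), G(d2,49), E(d4,42), B(d6,37), D(d5,23), F(d3,14), H(d6,11)
A→slot 6; C→slot 3; G→slot 2; E→slot 4; B→slot 5; D→slot 1; F skipped; H skipped.
6 of 8 scheduled.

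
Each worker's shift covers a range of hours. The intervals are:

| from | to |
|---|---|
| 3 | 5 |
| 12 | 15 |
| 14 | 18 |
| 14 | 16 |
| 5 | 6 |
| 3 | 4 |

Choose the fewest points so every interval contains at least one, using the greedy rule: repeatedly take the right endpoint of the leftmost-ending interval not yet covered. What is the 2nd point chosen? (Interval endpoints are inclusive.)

6

Sort by right endpoint; whenever an interval is uncovered, place a point at its right end.
By right end: [3,4]  [3,5]  [5,6]  [12,15]  [14,16]  [14,18]
[3,4] uncovered → point at 4; [5,6] uncovered → point at 6; [12,15] uncovered → point at 15.
Points: 4, 6, 15 (3 total).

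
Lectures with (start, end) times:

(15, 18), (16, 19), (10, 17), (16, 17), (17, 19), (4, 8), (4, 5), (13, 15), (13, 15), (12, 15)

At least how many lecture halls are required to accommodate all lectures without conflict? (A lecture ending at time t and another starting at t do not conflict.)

4

starts: [4, 4, 10, 12, 13, 13, 15, 16, 16, 17]
ends:   [5, 8, 15, 15, 15, 17, 17, 18, 19, 19]
s4→1 s4→2 e5→1 e8→0 s10→1 s12→2 s13→3 s13→4  — peak 4.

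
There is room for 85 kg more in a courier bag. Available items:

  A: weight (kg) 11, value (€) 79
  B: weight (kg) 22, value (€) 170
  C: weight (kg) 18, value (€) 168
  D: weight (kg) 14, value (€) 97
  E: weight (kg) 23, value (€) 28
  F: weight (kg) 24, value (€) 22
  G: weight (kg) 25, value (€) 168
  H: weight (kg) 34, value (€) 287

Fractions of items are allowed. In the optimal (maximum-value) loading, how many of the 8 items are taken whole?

4

Greedy by value/weight ratio, highest first.
Ratios (sorted): C 9.33, H 8.44, B 7.73, A 7.18, D 6.93, G 6.72, E 1.22, F 0.92
take C (18 @ 168); take H (34 @ 287); take B (22 @ 170); take A (11 @ 79). Capacity used 85/85.
4 item(s) taken whole.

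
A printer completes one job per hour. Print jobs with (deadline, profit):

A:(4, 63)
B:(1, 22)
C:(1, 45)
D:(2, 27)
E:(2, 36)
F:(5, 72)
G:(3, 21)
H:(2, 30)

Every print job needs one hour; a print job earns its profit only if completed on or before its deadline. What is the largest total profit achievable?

237

Sort by profit descending; place each in the latest free slot ≤ its deadline.
By profit: F(d5,72), A(d4,63), C(d1,45), E(d2,36), H(d2,30), D(d2,27), B(d1,22), G(d3,21)
F→slot 5; A→slot 4; C→slot 1; E→slot 2; H skipped; D skipped; B skipped; G→slot 3.
Profit = 45 + 36 + 21 + 63 + 72 = 237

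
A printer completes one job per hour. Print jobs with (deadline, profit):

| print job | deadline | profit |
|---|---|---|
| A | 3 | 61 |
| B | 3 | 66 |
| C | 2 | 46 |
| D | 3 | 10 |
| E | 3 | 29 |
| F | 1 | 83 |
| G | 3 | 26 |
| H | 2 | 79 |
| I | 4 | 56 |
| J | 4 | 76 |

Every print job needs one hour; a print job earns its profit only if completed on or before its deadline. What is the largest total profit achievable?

304

Sort by profit descending; place each in the latest free slot ≤ its deadline.
Profit order: F=83 H=79 J=76 B=66 A=61 I=56 C=46 E=29 G=26 D=10
Assign: F→slot 1, H→slot 2, J→slot 4, B→slot 3, A skipped, I skipped, C skipped, E skipped, G skipped, D skipped.
Slots: [1:F] [2:H] [3:B] [4:J]
Profit = 83 + 79 + 66 + 76 = 304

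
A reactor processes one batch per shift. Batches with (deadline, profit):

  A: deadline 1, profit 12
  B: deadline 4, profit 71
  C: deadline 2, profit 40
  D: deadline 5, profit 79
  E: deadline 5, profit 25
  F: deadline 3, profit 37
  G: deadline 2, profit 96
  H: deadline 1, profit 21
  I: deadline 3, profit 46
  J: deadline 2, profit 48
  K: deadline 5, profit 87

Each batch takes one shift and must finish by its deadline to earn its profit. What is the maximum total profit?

381

Take jobs in profit order; each goes to the latest open slot no later than its deadline.
Profit order: G=96 K=87 D=79 B=71 J=48 I=46 C=40 F=37 E=25 H=21 A=12
Assign: G→slot 2, K→slot 5, D→slot 4, B→slot 3, J→slot 1, I skipped, C skipped, F skipped, E skipped, H skipped, A skipped.
Slots: [1:J] [2:G] [3:B] [4:D] [5:K]
Profit = 48 + 96 + 71 + 79 + 87 = 381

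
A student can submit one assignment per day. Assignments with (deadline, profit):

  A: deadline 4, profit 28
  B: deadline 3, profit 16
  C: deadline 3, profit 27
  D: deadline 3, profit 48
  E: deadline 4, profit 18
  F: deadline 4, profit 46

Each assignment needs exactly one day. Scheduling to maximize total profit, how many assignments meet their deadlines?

Take jobs in profit order; each goes to the latest open slot no later than its deadline.
Profit order: D=48 F=46 A=28 C=27 E=18 B=16
Assign: D→slot 3, F→slot 4, A→slot 2, C→slot 1, E skipped, B skipped.
Slots: [1:C] [2:A] [3:D] [4:F]
4 of 6 scheduled.

4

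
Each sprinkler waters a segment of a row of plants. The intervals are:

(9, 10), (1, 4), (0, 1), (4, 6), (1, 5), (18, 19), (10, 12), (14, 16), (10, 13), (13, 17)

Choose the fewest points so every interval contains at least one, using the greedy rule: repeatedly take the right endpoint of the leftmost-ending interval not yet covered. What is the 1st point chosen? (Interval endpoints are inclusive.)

Sorted: [0,1] [1,4] [1,5] [4,6] [9,10] [10,12] [10,13] [14,16] [13,17] [18,19]
{[0,1],[1,4],[1,5]} hit by 1; {[4,6]} hit by 6; {[9,10],[10,12],[10,13]} hit by 10; {[14,16],[13,17]} hit by 16; {[18,19]} hit by 19.
Points: 1, 6, 10, 16, 19 (5 total).

1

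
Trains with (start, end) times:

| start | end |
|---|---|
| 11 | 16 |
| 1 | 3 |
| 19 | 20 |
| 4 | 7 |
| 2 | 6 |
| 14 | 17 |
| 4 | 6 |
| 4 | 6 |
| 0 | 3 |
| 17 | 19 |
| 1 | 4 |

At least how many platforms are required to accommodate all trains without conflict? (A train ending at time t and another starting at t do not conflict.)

Count concurrent intervals with a sweep; the peak is the room count.
starts: [0, 1, 1, 2, 4, 4, 4, 11, 14, 17, 19]
ends:   [3, 3, 4, 6, 6, 6, 7, 16, 17, 19, 20]
s0→1 s1→2 s1→3 s2→4  — peak 4.

4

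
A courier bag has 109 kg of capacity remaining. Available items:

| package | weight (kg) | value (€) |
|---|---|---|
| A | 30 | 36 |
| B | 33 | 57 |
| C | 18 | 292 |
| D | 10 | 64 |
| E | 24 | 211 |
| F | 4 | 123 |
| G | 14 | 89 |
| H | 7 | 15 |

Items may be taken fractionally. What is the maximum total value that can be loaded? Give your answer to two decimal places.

Order: F (123/4=30.75) > C (292/18=16.22) > E (211/24=8.79) > D (64/10=6.40) > G (89/14=6.36) > H (15/7=2.14) > B (57/33=1.73) > A (36/30=1.20)
Fill: take F (4 @ 123) → take C (18 @ 292) → take E (24 @ 211) → take D (10 @ 64) → take G (14 @ 89) → take H (7 @ 15) → take 32/33 of B → 55.27; 109/109 used.
Total value = 849.27

849.27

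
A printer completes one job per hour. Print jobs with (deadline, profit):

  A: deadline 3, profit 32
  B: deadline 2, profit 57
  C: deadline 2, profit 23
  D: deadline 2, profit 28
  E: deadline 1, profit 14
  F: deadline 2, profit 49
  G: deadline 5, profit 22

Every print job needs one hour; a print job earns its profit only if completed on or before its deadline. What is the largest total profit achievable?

Sort by profit descending; place each in the latest free slot ≤ its deadline.
By profit: B(d2,57), F(d2,49), A(d3,32), D(d2,28), C(d2,23), G(d5,22), E(d1,14)
B→slot 2; F→slot 1; A→slot 3; D skipped; C skipped; G→slot 5; E skipped.
Profit = 49 + 57 + 32 + 22 = 160

160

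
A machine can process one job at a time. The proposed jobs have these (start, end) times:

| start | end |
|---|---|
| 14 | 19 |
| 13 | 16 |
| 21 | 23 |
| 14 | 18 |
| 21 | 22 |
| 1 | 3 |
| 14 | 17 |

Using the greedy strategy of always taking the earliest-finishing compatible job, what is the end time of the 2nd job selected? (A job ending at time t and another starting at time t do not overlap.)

16

By end time: (1,3), (13,16), (14,17), (14,18), (14,19), (21,22), (21,23).
Pick (1,3); next start ≥ 3 → (13,16); next start ≥ 16 → (21,22).
Selected: (1,3) (13,16) (21,22)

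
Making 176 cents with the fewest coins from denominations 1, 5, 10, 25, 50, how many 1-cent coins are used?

1

Greedy: take as many of the largest coin as possible, then repeat with the remainder.
176 = 3×50 + 1×25 + 1×1
Count of 1: 1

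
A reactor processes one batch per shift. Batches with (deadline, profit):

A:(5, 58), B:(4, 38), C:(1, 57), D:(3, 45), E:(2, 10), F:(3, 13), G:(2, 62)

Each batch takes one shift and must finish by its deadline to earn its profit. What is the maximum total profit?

By profit: G(d2,62), A(d5,58), C(d1,57), D(d3,45), B(d4,38), F(d3,13), E(d2,10)
G→slot 2; A→slot 5; C→slot 1; D→slot 3; B→slot 4; F skipped; E skipped.
Profit = 57 + 62 + 45 + 38 + 58 = 260

260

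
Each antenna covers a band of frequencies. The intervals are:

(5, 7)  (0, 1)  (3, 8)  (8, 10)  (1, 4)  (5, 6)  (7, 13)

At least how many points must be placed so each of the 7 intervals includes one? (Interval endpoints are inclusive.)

3

Sorted: [0,1] [1,4] [5,6] [5,7] [3,8] [8,10] [7,13]
{[0,1],[1,4]} hit by 1; {[5,6],[5,7],[3,8]} hit by 6; {[8,10],[7,13]} hit by 10.
Points: 1, 6, 10 (3 total).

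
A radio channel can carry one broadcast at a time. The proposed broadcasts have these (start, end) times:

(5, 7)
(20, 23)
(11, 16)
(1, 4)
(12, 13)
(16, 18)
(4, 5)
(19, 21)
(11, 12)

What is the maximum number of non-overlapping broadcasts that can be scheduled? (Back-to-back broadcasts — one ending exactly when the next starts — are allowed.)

Sorted by end: (1,4)  (4,5)  (5,7)  (11,12)  (12,13)  (11,16)  (16,18)  (19,21)  (20,23)
take (1,4); take (4,5); take (5,7); take (11,12); take (12,13); take (16,18); take (19,21); skip (20,23).
Selected 7 broadcasts.

7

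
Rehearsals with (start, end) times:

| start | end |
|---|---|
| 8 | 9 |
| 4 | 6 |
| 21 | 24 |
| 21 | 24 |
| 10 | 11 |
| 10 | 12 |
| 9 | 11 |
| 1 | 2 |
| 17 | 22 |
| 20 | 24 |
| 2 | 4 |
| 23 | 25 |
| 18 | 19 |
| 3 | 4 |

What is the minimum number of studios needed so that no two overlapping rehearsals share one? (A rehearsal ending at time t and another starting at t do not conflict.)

Count concurrent intervals with a sweep; the peak is the room count.
starts: [1, 2, 3, 4, 8, 9, 10, 10, 17, 18, 20, 21, 21, 23]
ends:   [2, 4, 4, 6, 9, 11, 11, 12, 19, 22, 24, 24, 24, 25]
s1→1 e2→0 s2→1 s3→2 e4→1 e4→0 s4→1 e6→0 s8→1 e9→0 s9→1 s10→2 s10→3 e11→2 e11→1 e12→0 s17→1 s18→2 e19→1 s20→2 s21→3 s21→4  — peak 4.

4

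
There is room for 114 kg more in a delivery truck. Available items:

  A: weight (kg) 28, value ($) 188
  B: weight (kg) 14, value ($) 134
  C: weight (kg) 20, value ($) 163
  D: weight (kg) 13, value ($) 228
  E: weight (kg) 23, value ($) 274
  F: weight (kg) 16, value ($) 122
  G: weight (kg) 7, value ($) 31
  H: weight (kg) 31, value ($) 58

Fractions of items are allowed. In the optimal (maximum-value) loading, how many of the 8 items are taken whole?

Greedy by value/weight ratio, highest first.
Ratios (sorted): D 17.54, E 11.91, B 9.57, C 8.15, F 7.62, A 6.71, G 4.43, H 1.87
take D (13 @ 228); take E (23 @ 274); take B (14 @ 134); take C (20 @ 163); take F (16 @ 122); take A (28 @ 188). Capacity used 114/114.
6 item(s) taken whole.

6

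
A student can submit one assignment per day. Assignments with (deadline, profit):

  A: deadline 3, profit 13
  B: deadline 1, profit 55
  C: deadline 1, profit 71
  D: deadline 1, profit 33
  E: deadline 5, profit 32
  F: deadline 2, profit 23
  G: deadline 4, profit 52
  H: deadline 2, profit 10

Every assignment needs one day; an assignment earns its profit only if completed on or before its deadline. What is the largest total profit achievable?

Sort by profit descending; place each in the latest free slot ≤ its deadline.
Profit order: C=71 B=55 G=52 D=33 E=32 F=23 A=13 H=10
Assign: C→slot 1, B skipped, G→slot 4, D skipped, E→slot 5, F→slot 2, A→slot 3, H skipped.
Slots: [1:C] [2:F] [3:A] [4:G] [5:E]
Profit = 71 + 23 + 13 + 52 + 32 = 191

191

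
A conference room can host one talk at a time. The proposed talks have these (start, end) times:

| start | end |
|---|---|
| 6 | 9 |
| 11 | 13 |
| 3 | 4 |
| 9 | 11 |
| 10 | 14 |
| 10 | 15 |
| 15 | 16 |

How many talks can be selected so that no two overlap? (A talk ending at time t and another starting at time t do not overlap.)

Sorted by end: (3,4)  (6,9)  (9,11)  (11,13)  (10,14)  (10,15)  (15,16)
take (3,4); take (6,9); take (9,11); take (11,13); take (15,16).
Selected 5 talks.

5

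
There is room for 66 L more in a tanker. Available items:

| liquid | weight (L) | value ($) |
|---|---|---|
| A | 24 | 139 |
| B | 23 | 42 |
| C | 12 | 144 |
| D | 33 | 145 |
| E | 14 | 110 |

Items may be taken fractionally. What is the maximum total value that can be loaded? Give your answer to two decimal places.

463.30

Order: C (144/12=12.00) > E (110/14=7.86) > A (139/24=5.79) > D (145/33=4.39) > B (42/23=1.83)
Fill: take C (12 @ 144) → take E (14 @ 110) → take A (24 @ 139) → take 16/33 of D → 70.30; 66/66 used.
Total value = 463.30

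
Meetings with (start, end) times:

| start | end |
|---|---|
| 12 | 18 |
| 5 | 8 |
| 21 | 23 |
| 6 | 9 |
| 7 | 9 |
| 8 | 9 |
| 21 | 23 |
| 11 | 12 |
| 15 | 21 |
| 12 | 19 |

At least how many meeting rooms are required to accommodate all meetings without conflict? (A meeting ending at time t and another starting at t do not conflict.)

3

Events (time:±→running): 5:+→1 6:+→2 7:+→3 … peak 3.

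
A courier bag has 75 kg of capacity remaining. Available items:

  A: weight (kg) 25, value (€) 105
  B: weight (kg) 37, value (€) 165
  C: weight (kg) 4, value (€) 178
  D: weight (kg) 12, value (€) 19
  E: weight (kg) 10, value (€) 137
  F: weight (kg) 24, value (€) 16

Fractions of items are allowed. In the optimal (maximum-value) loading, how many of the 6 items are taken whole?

Sort by value per unit weight and fill in that order.
Ratios (sorted): C 44.50, E 13.70, B 4.46, A 4.20, D 1.58, F 0.67
take C (4 @ 178); take E (10 @ 137); take B (37 @ 165); take 24/25 of A → 100.80. Capacity used 75/75.
3 item(s) taken whole; one partial (take 24/25 of A).

3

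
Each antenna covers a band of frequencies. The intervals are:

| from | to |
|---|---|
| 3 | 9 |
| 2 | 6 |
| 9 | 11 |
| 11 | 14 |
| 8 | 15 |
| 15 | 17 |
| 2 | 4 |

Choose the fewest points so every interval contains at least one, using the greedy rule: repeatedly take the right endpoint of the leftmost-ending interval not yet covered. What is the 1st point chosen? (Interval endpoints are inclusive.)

4

Sort by right endpoint; whenever an interval is uncovered, place a point at its right end.
By right end: [2,4]  [2,6]  [3,9]  [9,11]  [11,14]  [8,15]  [15,17]
[2,4] uncovered → point at 4; [9,11] uncovered → point at 11; [15,17] uncovered → point at 17.
Points: 4, 11, 17 (3 total).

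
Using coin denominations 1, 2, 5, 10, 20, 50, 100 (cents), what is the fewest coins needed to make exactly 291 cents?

6

Greedy: take as many of the largest coin as possible, then repeat with the remainder.
291 = 2×100 + 1×50 + 2×20 + 1×1
Total coins = 2 + 1 + 2 + 1 = 6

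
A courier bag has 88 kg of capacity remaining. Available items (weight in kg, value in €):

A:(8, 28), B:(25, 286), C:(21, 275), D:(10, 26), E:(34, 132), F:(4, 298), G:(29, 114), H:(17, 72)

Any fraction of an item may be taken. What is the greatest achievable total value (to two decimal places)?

1013.55

Ratios (sorted): F 74.50, C 13.10, B 11.44, H 4.24, G 3.93, E 3.88, A 3.50, D 2.60
take F (4 @ 298); take C (21 @ 275); take B (25 @ 286); take H (17 @ 72); take 21/29 of G → 82.55. Capacity used 88/88.
Total value = 1013.55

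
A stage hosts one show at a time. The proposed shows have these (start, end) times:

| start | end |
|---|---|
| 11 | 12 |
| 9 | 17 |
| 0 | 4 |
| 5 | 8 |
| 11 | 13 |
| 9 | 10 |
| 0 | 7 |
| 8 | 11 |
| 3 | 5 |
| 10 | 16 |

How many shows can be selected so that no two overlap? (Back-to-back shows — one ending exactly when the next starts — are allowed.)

Sorted by end: (0,4)  (3,5)  (0,7)  (5,8)  (9,10)  (8,11)  (11,12)  (11,13)  (10,16)  (9,17)
take (0,4); take (5,8); take (9,10); take (11,12); skip (11,13).
Selected 4 shows.

4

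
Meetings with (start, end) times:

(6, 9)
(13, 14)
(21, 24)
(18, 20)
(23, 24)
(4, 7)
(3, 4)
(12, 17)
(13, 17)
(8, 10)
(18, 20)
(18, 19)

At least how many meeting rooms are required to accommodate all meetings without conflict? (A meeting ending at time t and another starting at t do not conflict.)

3

The answer is the maximum number of intervals overlapping at any instant.
Events (time:±→running): 3:+→1 4:-→0 4:+→1 6:+→2 7:-→1 8:+→2 9:-→1 10:-→0 12:+→1 13:+→2 13:+→3 … peak 3.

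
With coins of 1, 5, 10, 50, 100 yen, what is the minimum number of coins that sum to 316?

Use the largest denomination that fits, subtract, and repeat.
316 − 3×100→16 − 1×10→6 − 1×5→1 − 1×1→0
Total coins = 3 + 1 + 1 + 1 = 6

6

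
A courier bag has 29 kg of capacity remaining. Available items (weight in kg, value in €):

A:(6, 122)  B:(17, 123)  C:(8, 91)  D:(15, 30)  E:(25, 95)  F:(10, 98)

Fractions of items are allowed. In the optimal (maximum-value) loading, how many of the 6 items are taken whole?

Ratios (sorted): A 20.33, C 11.38, F 9.80, B 7.24, E 3.80, D 2.00
take A (6 @ 122); take C (8 @ 91); take F (10 @ 98); take 5/17 of B → 36.18. Capacity used 29/29.
3 item(s) taken whole; one partial (take 5/17 of B).

3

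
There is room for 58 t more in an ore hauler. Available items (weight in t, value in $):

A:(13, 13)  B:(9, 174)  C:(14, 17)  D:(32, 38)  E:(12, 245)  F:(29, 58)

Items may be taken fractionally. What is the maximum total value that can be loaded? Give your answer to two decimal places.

Order: E (245/12=20.42) > B (174/9=19.33) > F (58/29=2.00) > C (17/14=1.21) > D (38/32=1.19) > A (13/13=1.00)
Fill: take E (12 @ 245) → take B (9 @ 174) → take F (29 @ 58) → take 8/14 of C → 9.71; 58/58 used.
Total value = 486.71

486.71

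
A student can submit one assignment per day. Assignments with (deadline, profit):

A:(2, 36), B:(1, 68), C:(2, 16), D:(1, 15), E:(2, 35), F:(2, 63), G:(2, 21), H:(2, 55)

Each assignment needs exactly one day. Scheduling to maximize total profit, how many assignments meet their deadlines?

Take jobs in profit order; each goes to the latest open slot no later than its deadline.
By profit: B(d1,68), F(d2,63), H(d2,55), A(d2,36), E(d2,35), G(d2,21), C(d2,16), D(d1,15)
B→slot 1; F→slot 2; H skipped; A skipped; E skipped; G skipped; C skipped; D skipped.
2 of 8 scheduled.

2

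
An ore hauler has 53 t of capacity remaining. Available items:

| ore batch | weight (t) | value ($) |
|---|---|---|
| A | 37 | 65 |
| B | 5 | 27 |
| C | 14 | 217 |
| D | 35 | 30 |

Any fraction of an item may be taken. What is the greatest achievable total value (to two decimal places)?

Sort by value per unit weight and fill in that order.
Order: C (217/14=15.50) > B (27/5=5.40) > A (65/37=1.76) > D (30/35=0.86)
Fill: take C (14 @ 217) → take B (5 @ 27) → take 34/37 of A → 59.73; 53/53 used.
Total value = 303.73

303.73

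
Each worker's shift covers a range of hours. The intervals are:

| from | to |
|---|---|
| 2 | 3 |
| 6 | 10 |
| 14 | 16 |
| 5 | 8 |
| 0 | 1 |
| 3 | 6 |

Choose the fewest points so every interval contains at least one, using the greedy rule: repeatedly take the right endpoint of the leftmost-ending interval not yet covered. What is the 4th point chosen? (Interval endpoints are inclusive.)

By right end: [0,1]  [2,3]  [3,6]  [5,8]  [6,10]  [14,16]
[0,1] uncovered → point at 1; [2,3] uncovered → point at 3; [5,8] uncovered → point at 8; [14,16] uncovered → point at 16.
Points: 1, 3, 8, 16 (4 total).

16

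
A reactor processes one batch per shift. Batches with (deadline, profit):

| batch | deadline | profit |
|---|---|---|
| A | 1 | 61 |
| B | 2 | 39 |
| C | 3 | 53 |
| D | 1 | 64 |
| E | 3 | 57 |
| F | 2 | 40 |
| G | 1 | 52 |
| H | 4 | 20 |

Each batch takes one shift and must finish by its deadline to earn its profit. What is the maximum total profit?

194

Sort by profit descending; place each in the latest free slot ≤ its deadline.
Profit order: D=64 A=61 E=57 C=53 G=52 F=40 B=39 H=20
Assign: D→slot 1, A skipped, E→slot 3, C→slot 2, G skipped, F skipped, B skipped, H→slot 4.
Slots: [1:D] [2:C] [3:E] [4:H]
Profit = 64 + 53 + 57 + 20 = 194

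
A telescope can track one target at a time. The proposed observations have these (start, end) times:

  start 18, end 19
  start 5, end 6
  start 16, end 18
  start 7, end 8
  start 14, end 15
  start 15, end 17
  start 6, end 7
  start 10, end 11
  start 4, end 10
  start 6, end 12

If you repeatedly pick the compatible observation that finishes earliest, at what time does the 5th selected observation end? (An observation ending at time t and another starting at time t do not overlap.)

Sort by end time and greedily take each interval whose start is ≥ the last chosen end.
By end time: (5,6), (6,7), (7,8), (4,10), (10,11), (6,12), (14,15), (15,17), (16,18), (18,19).
Pick (5,6); next start ≥ 6 → (6,7); next start ≥ 7 → (7,8); next start ≥ 8 → (10,11); next start ≥ 11 → (14,15); next start ≥ 15 → (15,17); next start ≥ 17 → (18,19).
Selected: (5,6) (6,7) (7,8) (10,11) (14,15) (15,17) (18,19)

15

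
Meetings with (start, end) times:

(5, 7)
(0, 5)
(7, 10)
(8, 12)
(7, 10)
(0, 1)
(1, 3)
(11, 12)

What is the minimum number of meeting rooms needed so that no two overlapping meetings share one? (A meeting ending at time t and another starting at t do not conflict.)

3

Count concurrent intervals with a sweep; the peak is the room count.
starts: [0, 0, 1, 5, 7, 7, 8, 11]
ends:   [1, 3, 5, 7, 10, 10, 12, 12]
s0→1 s0→2 e1→1 s1→2 e3→1 e5→0 s5→1 e7→0 s7→1 s7→2 s8→3  — peak 3.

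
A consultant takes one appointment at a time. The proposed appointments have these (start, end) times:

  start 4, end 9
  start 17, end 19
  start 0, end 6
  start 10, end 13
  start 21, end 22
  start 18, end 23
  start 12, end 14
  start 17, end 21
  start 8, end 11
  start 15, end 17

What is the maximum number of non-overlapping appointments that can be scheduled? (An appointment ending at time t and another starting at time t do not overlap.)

Sort by end time and greedily take each interval whose start is ≥ the last chosen end.
Sorted by end: (0,6)  (4,9)  (8,11)  (10,13)  (12,14)  (15,17)  (17,19)  (17,21)  (21,22)  (18,23)
take (0,6); skip (4,9); take (8,11); take (12,14); take (15,17); take (17,19); take (21,22).
Selected 6 appointments.

6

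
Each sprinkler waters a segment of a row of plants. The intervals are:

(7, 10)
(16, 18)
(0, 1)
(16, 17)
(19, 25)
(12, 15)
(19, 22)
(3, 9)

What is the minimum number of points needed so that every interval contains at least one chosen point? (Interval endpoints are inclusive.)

Process intervals by earliest right end; each time one isn't hit yet, stab at its right endpoint.
Sorted: [0,1] [3,9] [7,10] [12,15] [16,17] [16,18] [19,22] [19,25]
{[0,1]} hit by 1; {[3,9],[7,10]} hit by 9; {[12,15]} hit by 15; {[16,17],[16,18]} hit by 17; {[19,22],[19,25]} hit by 22.
Points: 1, 9, 15, 17, 22 (5 total).

5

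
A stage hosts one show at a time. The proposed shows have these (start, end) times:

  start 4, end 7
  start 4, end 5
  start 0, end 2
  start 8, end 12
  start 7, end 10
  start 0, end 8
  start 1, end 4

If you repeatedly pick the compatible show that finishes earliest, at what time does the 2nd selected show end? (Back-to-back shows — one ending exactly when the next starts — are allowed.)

5

Greedy by earliest finish: after sorting by end time, pick each interval compatible with the last pick.
Sorted by end: (0,2)  (1,4)  (4,5)  (4,7)  (0,8)  (7,10)  (8,12)
take (0,2); take (4,5); skip (0,8); take (7,10).
Selected: (0,2) (4,5) (7,10)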